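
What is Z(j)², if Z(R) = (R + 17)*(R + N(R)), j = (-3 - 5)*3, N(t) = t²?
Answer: 14930496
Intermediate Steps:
j = -24 (j = -8*3 = -24)
Z(R) = (17 + R)*(R + R²) (Z(R) = (R + 17)*(R + R²) = (17 + R)*(R + R²))
Z(j)² = (-24*(17 + (-24)² + 18*(-24)))² = (-24*(17 + 576 - 432))² = (-24*161)² = (-3864)² = 14930496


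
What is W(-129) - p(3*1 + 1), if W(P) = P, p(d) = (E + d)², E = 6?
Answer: -229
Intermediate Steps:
p(d) = (6 + d)²
W(-129) - p(3*1 + 1) = -129 - (6 + (3*1 + 1))² = -129 - (6 + (3 + 1))² = -129 - (6 + 4)² = -129 - 1*10² = -129 - 1*100 = -129 - 100 = -229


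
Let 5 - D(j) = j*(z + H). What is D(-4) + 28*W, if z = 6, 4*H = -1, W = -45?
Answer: -1232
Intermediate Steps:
H = -1/4 (H = (1/4)*(-1) = -1/4 ≈ -0.25000)
D(j) = 5 - 23*j/4 (D(j) = 5 - j*(6 - 1/4) = 5 - j*23/4 = 5 - 23*j/4)
D(-4) + 28*W = (5 - 23/4*(-4)) + 28*(-45) = (5 + 23) - 1260 = 28 - 1260 = -1232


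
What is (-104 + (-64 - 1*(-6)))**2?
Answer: 26244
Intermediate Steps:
(-104 + (-64 - 1*(-6)))**2 = (-104 + (-64 + 6))**2 = (-104 - 58)**2 = (-162)**2 = 26244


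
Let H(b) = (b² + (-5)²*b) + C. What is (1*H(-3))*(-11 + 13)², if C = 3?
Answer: -252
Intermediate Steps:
H(b) = 3 + b² + 25*b (H(b) = (b² + (-5)²*b) + 3 = (b² + 25*b) + 3 = 3 + b² + 25*b)
(1*H(-3))*(-11 + 13)² = (1*(3 + (-3)² + 25*(-3)))*(-11 + 13)² = (1*(3 + 9 - 75))*2² = (1*(-63))*4 = -63*4 = -252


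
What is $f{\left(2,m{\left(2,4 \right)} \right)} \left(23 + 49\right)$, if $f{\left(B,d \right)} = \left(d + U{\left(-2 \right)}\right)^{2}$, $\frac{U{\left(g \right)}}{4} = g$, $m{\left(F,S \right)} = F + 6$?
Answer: $0$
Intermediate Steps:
$m{\left(F,S \right)} = 6 + F$
$U{\left(g \right)} = 4 g$
$f{\left(B,d \right)} = \left(-8 + d\right)^{2}$ ($f{\left(B,d \right)} = \left(d + 4 \left(-2\right)\right)^{2} = \left(d - 8\right)^{2} = \left(-8 + d\right)^{2}$)
$f{\left(2,m{\left(2,4 \right)} \right)} \left(23 + 49\right) = \left(-8 + \left(6 + 2\right)\right)^{2} \left(23 + 49\right) = \left(-8 + 8\right)^{2} \cdot 72 = 0^{2} \cdot 72 = 0 \cdot 72 = 0$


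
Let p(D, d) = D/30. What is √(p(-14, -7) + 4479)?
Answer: √1007670/15 ≈ 66.922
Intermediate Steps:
p(D, d) = D/30 (p(D, d) = D*(1/30) = D/30)
√(p(-14, -7) + 4479) = √((1/30)*(-14) + 4479) = √(-7/15 + 4479) = √(67178/15) = √1007670/15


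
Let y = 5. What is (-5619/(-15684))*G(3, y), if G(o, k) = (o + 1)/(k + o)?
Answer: 1873/10456 ≈ 0.17913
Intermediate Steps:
G(o, k) = (1 + o)/(k + o)
(-5619/(-15684))*G(3, y) = (-5619/(-15684))*((1 + 3)/(5 + 3)) = (-5619*(-1/15684))*(4/8) = 1873*((⅛)*4)/5228 = (1873/5228)*(½) = 1873/10456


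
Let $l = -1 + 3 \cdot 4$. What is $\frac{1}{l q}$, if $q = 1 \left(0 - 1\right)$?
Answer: $- \frac{1}{11} \approx -0.090909$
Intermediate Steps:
$l = 11$ ($l = -1 + 12 = 11$)
$q = -1$ ($q = 1 \left(-1\right) = -1$)
$\frac{1}{l q} = \frac{1}{11 \left(-1\right)} = \frac{1}{-11} = - \frac{1}{11}$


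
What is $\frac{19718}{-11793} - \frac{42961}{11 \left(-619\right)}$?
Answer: $\frac{372379211}{80298537} \approx 4.6374$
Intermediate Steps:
$\frac{19718}{-11793} - \frac{42961}{11 \left(-619\right)} = 19718 \left(- \frac{1}{11793}\right) - \frac{42961}{-6809} = - \frac{19718}{11793} - - \frac{42961}{6809} = - \frac{19718}{11793} + \frac{42961}{6809} = \frac{372379211}{80298537}$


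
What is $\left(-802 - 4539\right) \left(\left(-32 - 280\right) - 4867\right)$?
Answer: $27661039$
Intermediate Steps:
$\left(-802 - 4539\right) \left(\left(-32 - 280\right) - 4867\right) = - 5341 \left(\left(-32 - 280\right) - 4867\right) = - 5341 \left(-312 - 4867\right) = \left(-5341\right) \left(-5179\right) = 27661039$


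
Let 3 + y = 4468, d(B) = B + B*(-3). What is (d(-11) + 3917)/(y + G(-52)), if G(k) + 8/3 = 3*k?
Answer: 11817/12919 ≈ 0.91470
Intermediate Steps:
G(k) = -8/3 + 3*k
d(B) = -2*B (d(B) = B - 3*B = -2*B)
y = 4465 (y = -3 + 4468 = 4465)
(d(-11) + 3917)/(y + G(-52)) = (-2*(-11) + 3917)/(4465 + (-8/3 + 3*(-52))) = (22 + 3917)/(4465 + (-8/3 - 156)) = 3939/(4465 - 476/3) = 3939/(12919/3) = 3939*(3/12919) = 11817/12919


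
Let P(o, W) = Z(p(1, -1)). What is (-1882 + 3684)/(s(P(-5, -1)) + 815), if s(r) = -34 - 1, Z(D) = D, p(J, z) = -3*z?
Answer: 901/390 ≈ 2.3103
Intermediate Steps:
P(o, W) = 3 (P(o, W) = -3*(-1) = 3)
s(r) = -35
(-1882 + 3684)/(s(P(-5, -1)) + 815) = (-1882 + 3684)/(-35 + 815) = 1802/780 = 1802*(1/780) = 901/390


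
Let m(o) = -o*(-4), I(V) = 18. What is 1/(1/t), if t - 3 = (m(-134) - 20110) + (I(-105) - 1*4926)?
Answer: -25551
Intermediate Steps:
m(o) = 4*o
t = -25551 (t = 3 + ((4*(-134) - 20110) + (18 - 1*4926)) = 3 + ((-536 - 20110) + (18 - 4926)) = 3 + (-20646 - 4908) = 3 - 25554 = -25551)
1/(1/t) = 1/(1/(-25551)) = 1/(-1/25551) = -25551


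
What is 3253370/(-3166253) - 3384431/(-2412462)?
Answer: 2867333310103/7638465044886 ≈ 0.37538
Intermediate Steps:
3253370/(-3166253) - 3384431/(-2412462) = 3253370*(-1/3166253) - 3384431*(-1/2412462) = -3253370/3166253 + 3384431/2412462 = 2867333310103/7638465044886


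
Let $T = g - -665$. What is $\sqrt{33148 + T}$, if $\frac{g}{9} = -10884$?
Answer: $3 i \sqrt{7127} \approx 253.26 i$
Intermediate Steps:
$g = -97956$ ($g = 9 \left(-10884\right) = -97956$)
$T = -97291$ ($T = -97956 - -665 = -97956 + 665 = -97291$)
$\sqrt{33148 + T} = \sqrt{33148 - 97291} = \sqrt{-64143} = 3 i \sqrt{7127}$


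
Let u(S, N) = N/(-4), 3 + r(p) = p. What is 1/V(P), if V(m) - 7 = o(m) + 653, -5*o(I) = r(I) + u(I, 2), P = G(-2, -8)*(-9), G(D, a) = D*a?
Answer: 2/1379 ≈ 0.0014503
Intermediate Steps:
r(p) = -3 + p
u(S, N) = -N/4 (u(S, N) = N*(-¼) = -N/4)
P = -144 (P = -2*(-8)*(-9) = 16*(-9) = -144)
o(I) = 7/10 - I/5 (o(I) = -((-3 + I) - ¼*2)/5 = -((-3 + I) - ½)/5 = -(-7/2 + I)/5 = 7/10 - I/5)
V(m) = 6607/10 - m/5 (V(m) = 7 + ((7/10 - m/5) + 653) = 7 + (6537/10 - m/5) = 6607/10 - m/5)
1/V(P) = 1/(6607/10 - ⅕*(-144)) = 1/(6607/10 + 144/5) = 1/(1379/2) = 2/1379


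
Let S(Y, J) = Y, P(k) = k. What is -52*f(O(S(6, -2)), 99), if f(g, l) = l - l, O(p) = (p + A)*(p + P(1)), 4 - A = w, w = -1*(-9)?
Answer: 0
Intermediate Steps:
w = 9
A = -5 (A = 4 - 1*9 = 4 - 9 = -5)
O(p) = (1 + p)*(-5 + p) (O(p) = (p - 5)*(p + 1) = (-5 + p)*(1 + p) = (1 + p)*(-5 + p))
f(g, l) = 0
-52*f(O(S(6, -2)), 99) = -52*0 = 0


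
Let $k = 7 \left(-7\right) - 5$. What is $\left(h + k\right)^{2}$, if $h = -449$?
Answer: $253009$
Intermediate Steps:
$k = -54$ ($k = -49 - 5 = -54$)
$\left(h + k\right)^{2} = \left(-449 - 54\right)^{2} = \left(-503\right)^{2} = 253009$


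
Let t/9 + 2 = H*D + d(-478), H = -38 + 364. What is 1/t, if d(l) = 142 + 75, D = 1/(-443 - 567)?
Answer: 505/975708 ≈ 0.00051757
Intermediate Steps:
D = -1/1010 (D = 1/(-1010) = -1/1010 ≈ -0.00099010)
d(l) = 217
H = 326
t = 975708/505 (t = -18 + 9*(326*(-1/1010) + 217) = -18 + 9*(-163/505 + 217) = -18 + 9*(109422/505) = -18 + 984798/505 = 975708/505 ≈ 1932.1)
1/t = 1/(975708/505) = 505/975708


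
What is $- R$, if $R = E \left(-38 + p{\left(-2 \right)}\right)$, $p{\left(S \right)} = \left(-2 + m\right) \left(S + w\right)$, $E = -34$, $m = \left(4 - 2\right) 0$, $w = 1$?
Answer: $-1224$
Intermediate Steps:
$m = 0$ ($m = 2 \cdot 0 = 0$)
$p{\left(S \right)} = -2 - 2 S$ ($p{\left(S \right)} = \left(-2 + 0\right) \left(S + 1\right) = - 2 \left(1 + S\right) = -2 - 2 S$)
$R = 1224$ ($R = - 34 \left(-38 - -2\right) = - 34 \left(-38 + \left(-2 + 4\right)\right) = - 34 \left(-38 + 2\right) = \left(-34\right) \left(-36\right) = 1224$)
$- R = \left(-1\right) 1224 = -1224$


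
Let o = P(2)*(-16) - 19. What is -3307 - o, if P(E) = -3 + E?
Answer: -3304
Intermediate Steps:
o = -3 (o = (-3 + 2)*(-16) - 19 = -1*(-16) - 19 = 16 - 19 = -3)
-3307 - o = -3307 - 1*(-3) = -3307 + 3 = -3304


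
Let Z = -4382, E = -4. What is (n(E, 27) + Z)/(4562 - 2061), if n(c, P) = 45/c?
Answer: -17573/10004 ≈ -1.7566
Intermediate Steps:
(n(E, 27) + Z)/(4562 - 2061) = (45/(-4) - 4382)/(4562 - 2061) = (45*(-1/4) - 4382)/2501 = (-45/4 - 4382)*(1/2501) = -17573/4*1/2501 = -17573/10004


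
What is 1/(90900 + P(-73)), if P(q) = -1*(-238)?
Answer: 1/91138 ≈ 1.0972e-5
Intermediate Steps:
P(q) = 238
1/(90900 + P(-73)) = 1/(90900 + 238) = 1/91138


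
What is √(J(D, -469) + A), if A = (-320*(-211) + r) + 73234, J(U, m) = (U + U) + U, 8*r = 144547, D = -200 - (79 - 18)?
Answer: √2528630/4 ≈ 397.54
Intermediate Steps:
D = -261 (D = -200 - 1*61 = -200 - 61 = -261)
r = 144547/8 (r = (⅛)*144547 = 144547/8 ≈ 18068.)
J(U, m) = 3*U (J(U, m) = 2*U + U = 3*U)
A = 1270579/8 (A = (-320*(-211) + 144547/8) + 73234 = (67520 + 144547/8) + 73234 = 684707/8 + 73234 = 1270579/8 ≈ 1.5882e+5)
√(J(D, -469) + A) = √(3*(-261) + 1270579/8) = √(-783 + 1270579/8) = √(1264315/8) = √2528630/4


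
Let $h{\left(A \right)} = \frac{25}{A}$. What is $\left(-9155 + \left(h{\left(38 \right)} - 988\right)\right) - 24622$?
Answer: $- \frac{1321045}{38} \approx -34764.0$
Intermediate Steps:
$\left(-9155 + \left(h{\left(38 \right)} - 988\right)\right) - 24622 = \left(-9155 - \left(988 - \frac{25}{38}\right)\right) - 24622 = \left(-9155 + \left(25 \cdot \frac{1}{38} - 988\right)\right) - 24622 = \left(-9155 + \left(\frac{25}{38} - 988\right)\right) - 24622 = \left(-9155 - \frac{37519}{38}\right) - 24622 = - \frac{385409}{38} - 24622 = - \frac{1321045}{38}$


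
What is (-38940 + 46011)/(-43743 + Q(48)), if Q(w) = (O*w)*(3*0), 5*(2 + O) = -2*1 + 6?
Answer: -2357/14581 ≈ -0.16165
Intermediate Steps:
O = -6/5 (O = -2 + (-2*1 + 6)/5 = -2 + (-2 + 6)/5 = -2 + (1/5)*4 = -2 + 4/5 = -6/5 ≈ -1.2000)
Q(w) = 0 (Q(w) = (-6*w/5)*(3*0) = -6*w/5*0 = 0)
(-38940 + 46011)/(-43743 + Q(48)) = (-38940 + 46011)/(-43743 + 0) = 7071/(-43743) = 7071*(-1/43743) = -2357/14581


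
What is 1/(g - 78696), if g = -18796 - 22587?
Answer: -1/120079 ≈ -8.3279e-6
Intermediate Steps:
g = -41383
1/(g - 78696) = 1/(-41383 - 78696) = 1/(-120079) = -1/120079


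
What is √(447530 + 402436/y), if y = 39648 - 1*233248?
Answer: √21660351391/220 ≈ 668.98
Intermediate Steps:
y = -193600 (y = 39648 - 233248 = -193600)
√(447530 + 402436/y) = √(447530 + 402436/(-193600)) = √(447530 + 402436*(-1/193600)) = √(447530 - 100609/48400) = √(21660351391/48400) = √21660351391/220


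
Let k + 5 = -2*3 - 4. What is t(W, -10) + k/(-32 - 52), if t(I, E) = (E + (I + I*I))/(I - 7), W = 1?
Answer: 127/84 ≈ 1.5119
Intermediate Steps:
t(I, E) = (E + I + I²)/(-7 + I) (t(I, E) = (E + (I + I²))/(-7 + I) = (E + I + I²)/(-7 + I))
k = -15 (k = -5 + (-2*3 - 4) = -5 + (-6 - 4) = -5 - 10 = -15)
t(W, -10) + k/(-32 - 52) = (-10 + 1 + 1²)/(-7 + 1) - 15/(-32 - 52) = (-10 + 1 + 1)/(-6) - 15/(-84) = -⅙*(-8) - 1/84*(-15) = 4/3 + 5/28 = 127/84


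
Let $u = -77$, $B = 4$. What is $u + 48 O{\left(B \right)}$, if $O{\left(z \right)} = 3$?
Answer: $67$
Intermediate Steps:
$u + 48 O{\left(B \right)} = -77 + 48 \cdot 3 = -77 + 144 = 67$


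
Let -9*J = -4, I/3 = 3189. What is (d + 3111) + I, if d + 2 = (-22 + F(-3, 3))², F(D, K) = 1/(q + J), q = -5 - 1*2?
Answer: 45833405/3481 ≈ 13167.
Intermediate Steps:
I = 9567 (I = 3*3189 = 9567)
q = -7 (q = -5 - 2 = -7)
J = 4/9 (J = -⅑*(-4) = 4/9 ≈ 0.44444)
F(D, K) = -9/59 (F(D, K) = 1/(-7 + 4/9) = 1/(-59/9) = -9/59)
d = 1701287/3481 (d = -2 + (-22 - 9/59)² = -2 + (-1307/59)² = -2 + 1708249/3481 = 1701287/3481 ≈ 488.74)
(d + 3111) + I = (1701287/3481 + 3111) + 9567 = 12530678/3481 + 9567 = 45833405/3481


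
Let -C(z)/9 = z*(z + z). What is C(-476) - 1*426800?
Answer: -4505168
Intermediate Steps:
C(z) = -18*z² (C(z) = -9*z*(z + z) = -9*z*2*z = -18*z²)
C(-476) - 1*426800 = -18*(-476)² - 1*426800 = -18*226576 - 426800 = -4078368 - 426800 = -4505168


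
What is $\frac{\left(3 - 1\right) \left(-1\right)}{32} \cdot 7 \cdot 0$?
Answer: $0$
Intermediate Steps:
$\frac{\left(3 - 1\right) \left(-1\right)}{32} \cdot 7 \cdot 0 = 2 \left(-1\right) \frac{1}{32} \cdot 7 \cdot 0 = \left(-2\right) \frac{1}{32} \cdot 7 \cdot 0 = \left(- \frac{1}{16}\right) 7 \cdot 0 = \left(- \frac{7}{16}\right) 0 = 0$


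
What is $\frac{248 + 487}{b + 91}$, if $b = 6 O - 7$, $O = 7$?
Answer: $\frac{35}{6} \approx 5.8333$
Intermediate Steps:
$b = 35$ ($b = 6 \cdot 7 - 7 = 42 - 7 = 35$)
$\frac{248 + 487}{b + 91} = \frac{248 + 487}{35 + 91} = \frac{735}{126} = 735 \cdot \frac{1}{126} = \frac{35}{6}$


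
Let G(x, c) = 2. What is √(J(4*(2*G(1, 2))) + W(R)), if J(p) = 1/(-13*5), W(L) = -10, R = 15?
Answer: I*√42315/65 ≈ 3.1647*I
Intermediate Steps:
J(p) = -1/65 (J(p) = 1/(-65) = -1/65)
√(J(4*(2*G(1, 2))) + W(R)) = √(-1/65 - 10) = √(-651/65) = I*√42315/65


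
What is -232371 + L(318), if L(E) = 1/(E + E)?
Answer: -147787955/636 ≈ -2.3237e+5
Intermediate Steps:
L(E) = 1/(2*E)
-232371 + L(318) = -232371 + (½)/318 = -232371 + (½)*(1/318) = -232371 + 1/636 = -147787955/636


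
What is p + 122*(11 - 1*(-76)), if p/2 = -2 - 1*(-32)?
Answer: 10674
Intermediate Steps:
p = 60 (p = 2*(-2 - 1*(-32)) = 2*(-2 + 32) = 2*30 = 60)
p + 122*(11 - 1*(-76)) = 60 + 122*(11 - 1*(-76)) = 60 + 122*(11 + 76) = 60 + 122*87 = 60 + 10614 = 10674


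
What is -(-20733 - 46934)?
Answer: 67667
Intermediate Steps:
-(-20733 - 46934) = -1*(-67667) = 67667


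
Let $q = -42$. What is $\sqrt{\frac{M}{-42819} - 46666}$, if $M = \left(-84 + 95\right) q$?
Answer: $\frac{4 i \sqrt{12125926883}}{2039} \approx 216.02 i$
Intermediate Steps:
$M = -462$ ($M = \left(-84 + 95\right) \left(-42\right) = 11 \left(-42\right) = -462$)
$\sqrt{\frac{M}{-42819} - 46666} = \sqrt{- \frac{462}{-42819} - 46666} = \sqrt{\left(-462\right) \left(- \frac{1}{42819}\right) - 46666} = \sqrt{\frac{22}{2039} - 46666} = \sqrt{- \frac{95151952}{2039}} = \frac{4 i \sqrt{12125926883}}{2039}$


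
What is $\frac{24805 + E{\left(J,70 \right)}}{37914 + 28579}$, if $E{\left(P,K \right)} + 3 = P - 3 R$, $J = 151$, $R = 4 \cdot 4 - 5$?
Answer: $\frac{3560}{9499} \approx 0.37478$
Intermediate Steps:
$R = 11$ ($R = 16 - 5 = 11$)
$E{\left(P,K \right)} = -36 + P$ ($E{\left(P,K \right)} = -3 + \left(P - 33\right) = -3 + \left(-33 + P\right) = -36 + P$)
$\frac{24805 + E{\left(J,70 \right)}}{37914 + 28579} = \frac{24805 + \left(-36 + 151\right)}{37914 + 28579} = \frac{24805 + 115}{66493} = 24920 \cdot \frac{1}{66493} = \frac{3560}{9499}$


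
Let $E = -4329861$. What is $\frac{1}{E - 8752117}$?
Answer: $- \frac{1}{13081978} \approx -7.6441 \cdot 10^{-8}$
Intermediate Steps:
$\frac{1}{E - 8752117} = \frac{1}{-4329861 - 8752117} = \frac{1}{-13081978} = - \frac{1}{13081978}$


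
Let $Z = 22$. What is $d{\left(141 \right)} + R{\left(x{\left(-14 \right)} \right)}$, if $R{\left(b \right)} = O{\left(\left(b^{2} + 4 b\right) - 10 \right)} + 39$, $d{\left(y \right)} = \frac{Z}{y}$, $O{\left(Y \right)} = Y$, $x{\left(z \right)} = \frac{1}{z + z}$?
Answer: $\frac{3207373}{110544} \approx 29.014$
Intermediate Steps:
$x{\left(z \right)} = \frac{1}{2 z}$
$d{\left(y \right)} = \frac{22}{y}$
$R{\left(b \right)} = 29 + b^{2} + 4 b$ ($R{\left(b \right)} = \left(\left(b^{2} + 4 b\right) - 10\right) + 39 = \left(-10 + b^{2} + 4 b\right) + 39 = 29 + b^{2} + 4 b$)
$d{\left(141 \right)} + R{\left(x{\left(-14 \right)} \right)} = \frac{22}{141} + \left(29 + \left(\frac{1}{2 \left(-14\right)}\right)^{2} + 4 \frac{1}{2 \left(-14\right)}\right) = 22 \cdot \frac{1}{141} + \left(29 + \left(\frac{1}{2} \left(- \frac{1}{14}\right)\right)^{2} + 4 \cdot \frac{1}{2} \left(- \frac{1}{14}\right)\right) = \frac{22}{141} + \left(29 + \left(- \frac{1}{28}\right)^{2} + 4 \left(- \frac{1}{28}\right)\right) = \frac{22}{141} + \left(29 + \frac{1}{784} - \frac{1}{7}\right) = \frac{22}{141} + \frac{22625}{784} = \frac{3207373}{110544}$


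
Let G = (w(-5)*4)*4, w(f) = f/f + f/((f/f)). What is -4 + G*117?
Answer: -7492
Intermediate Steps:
w(f) = 1 + f (w(f) = 1 + f/1 = 1 + f*1 = 1 + f)
G = -64 (G = ((1 - 5)*4)*4 = -4*4*4 = -16*4 = -64)
-4 + G*117 = -4 - 64*117 = -4 - 7488 = -7492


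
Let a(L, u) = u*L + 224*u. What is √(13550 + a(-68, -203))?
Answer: I*√18118 ≈ 134.6*I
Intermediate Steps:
a(L, u) = 224*u + L*u (a(L, u) = L*u + 224*u = 224*u + L*u)
√(13550 + a(-68, -203)) = √(13550 - 203*(224 - 68)) = √(13550 - 203*156) = √(13550 - 31668) = √(-18118) = I*√18118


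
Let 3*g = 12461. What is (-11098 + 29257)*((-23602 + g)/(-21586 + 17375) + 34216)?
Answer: 2616766818869/4211 ≈ 6.2141e+8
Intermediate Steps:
g = 12461/3 (g = (⅓)*12461 = 12461/3 ≈ 4153.7)
(-11098 + 29257)*((-23602 + g)/(-21586 + 17375) + 34216) = (-11098 + 29257)*((-23602 + 12461/3)/(-21586 + 17375) + 34216) = 18159*(-58345/3/(-4211) + 34216) = 18159*(-58345/3*(-1/4211) + 34216) = 18159*(58345/12633 + 34216) = 18159*(432309073/12633) = 2616766818869/4211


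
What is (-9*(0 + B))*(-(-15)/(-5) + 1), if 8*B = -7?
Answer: -63/4 ≈ -15.750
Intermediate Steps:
B = -7/8 (B = (⅛)*(-7) = -7/8 ≈ -0.87500)
(-9*(0 + B))*(-(-15)/(-5) + 1) = (-9*(0 - 7/8))*(-(-15)/(-5) + 1) = (-9*(-7/8))*(-(-15)*(-1)/5 + 1) = 63*(-5*⅗ + 1)/8 = 63*(-3 + 1)/8 = (63/8)*(-2) = -63/4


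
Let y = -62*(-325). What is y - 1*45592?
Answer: -25442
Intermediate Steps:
y = 20150
y - 1*45592 = 20150 - 1*45592 = 20150 - 45592 = -25442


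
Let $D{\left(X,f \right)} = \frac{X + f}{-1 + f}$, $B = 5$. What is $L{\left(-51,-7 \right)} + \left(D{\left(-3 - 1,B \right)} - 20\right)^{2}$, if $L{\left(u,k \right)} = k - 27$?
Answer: $\frac{5697}{16} \approx 356.06$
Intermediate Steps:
$L{\left(u,k \right)} = -27 + k$ ($L{\left(u,k \right)} = k - 27 = -27 + k$)
$D{\left(X,f \right)} = \frac{X + f}{-1 + f}$
$L{\left(-51,-7 \right)} + \left(D{\left(-3 - 1,B \right)} - 20\right)^{2} = \left(-27 - 7\right) + \left(\frac{\left(-3 - 1\right) + 5}{-1 + 5} - 20\right)^{2} = -34 + \left(\frac{-4 + 5}{4} - 20\right)^{2} = -34 + \left(\frac{1}{4} \cdot 1 - 20\right)^{2} = -34 + \left(\frac{1}{4} - 20\right)^{2} = -34 + \left(- \frac{79}{4}\right)^{2} = -34 + \frac{6241}{16} = \frac{5697}{16}$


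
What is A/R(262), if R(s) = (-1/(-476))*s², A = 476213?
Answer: 56669347/17161 ≈ 3302.2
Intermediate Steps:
R(s) = s²/476 (R(s) = (-1*(-1/476))*s² = s²/476)
A/R(262) = 476213/(((1/476)*262²)) = 476213/(((1/476)*68644)) = 476213/(17161/119) = 476213*(119/17161) = 56669347/17161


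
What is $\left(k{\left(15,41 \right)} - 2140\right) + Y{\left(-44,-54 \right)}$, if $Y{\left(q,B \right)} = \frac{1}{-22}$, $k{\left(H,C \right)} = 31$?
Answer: $- \frac{46399}{22} \approx -2109.0$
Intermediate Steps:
$Y{\left(q,B \right)} = - \frac{1}{22}$
$\left(k{\left(15,41 \right)} - 2140\right) + Y{\left(-44,-54 \right)} = \left(31 - 2140\right) - \frac{1}{22} = -2109 - \frac{1}{22} = - \frac{46399}{22}$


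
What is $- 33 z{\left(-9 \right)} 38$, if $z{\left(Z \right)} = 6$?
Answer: $-7524$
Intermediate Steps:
$- 33 z{\left(-9 \right)} 38 = \left(-33\right) 6 \cdot 38 = \left(-198\right) 38 = -7524$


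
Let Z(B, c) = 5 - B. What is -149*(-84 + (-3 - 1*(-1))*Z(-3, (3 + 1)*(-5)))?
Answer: 14900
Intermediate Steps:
-149*(-84 + (-3 - 1*(-1))*Z(-3, (3 + 1)*(-5))) = -149*(-84 + (-3 - 1*(-1))*(5 - 1*(-3))) = -149*(-84 + (-3 + 1)*(5 + 3)) = -149*(-84 - 2*8) = -149*(-84 - 16) = -149*(-100) = 14900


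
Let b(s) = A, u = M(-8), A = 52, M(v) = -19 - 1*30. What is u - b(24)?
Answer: -101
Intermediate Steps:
M(v) = -49 (M(v) = -19 - 30 = -49)
u = -49
b(s) = 52
u - b(24) = -49 - 1*52 = -49 - 52 = -101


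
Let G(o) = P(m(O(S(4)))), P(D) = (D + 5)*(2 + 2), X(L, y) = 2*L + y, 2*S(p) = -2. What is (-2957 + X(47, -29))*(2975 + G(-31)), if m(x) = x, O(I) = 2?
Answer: -8684676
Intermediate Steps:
S(p) = -1 (S(p) = (1/2)*(-2) = -1)
X(L, y) = y + 2*L
P(D) = 20 + 4*D (P(D) = (5 + D)*4 = 20 + 4*D)
G(o) = 28 (G(o) = 20 + 4*2 = 20 + 8 = 28)
(-2957 + X(47, -29))*(2975 + G(-31)) = (-2957 + (-29 + 2*47))*(2975 + 28) = (-2957 + (-29 + 94))*3003 = (-2957 + 65)*3003 = -2892*3003 = -8684676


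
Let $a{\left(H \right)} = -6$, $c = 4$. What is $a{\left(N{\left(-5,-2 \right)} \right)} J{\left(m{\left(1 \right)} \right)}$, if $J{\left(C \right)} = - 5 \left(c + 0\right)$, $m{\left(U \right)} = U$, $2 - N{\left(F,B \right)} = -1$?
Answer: $120$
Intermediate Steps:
$N{\left(F,B \right)} = 3$ ($N{\left(F,B \right)} = 2 - -1 = 2 + 1 = 3$)
$J{\left(C \right)} = -20$ ($J{\left(C \right)} = - 5 \left(4 + 0\right) = \left(-5\right) 4 = -20$)
$a{\left(N{\left(-5,-2 \right)} \right)} J{\left(m{\left(1 \right)} \right)} = \left(-6\right) \left(-20\right) = 120$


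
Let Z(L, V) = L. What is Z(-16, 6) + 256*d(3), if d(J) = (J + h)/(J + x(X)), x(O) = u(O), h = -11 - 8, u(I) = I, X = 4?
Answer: -4208/7 ≈ -601.14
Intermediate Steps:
h = -19
x(O) = O
d(J) = (-19 + J)/(4 + J) (d(J) = (J - 19)/(J + 4) = (-19 + J)/(4 + J))
Z(-16, 6) + 256*d(3) = -16 + 256*((-19 + 3)/(4 + 3)) = -16 + 256*(-16/7) = -16 - 4096/7 = -4208/7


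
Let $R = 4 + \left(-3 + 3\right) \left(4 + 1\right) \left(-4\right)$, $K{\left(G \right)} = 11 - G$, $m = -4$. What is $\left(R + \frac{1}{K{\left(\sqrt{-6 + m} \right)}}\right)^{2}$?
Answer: $\frac{5 \left(72 \sqrt{10} + 373 i\right)}{22 \sqrt{10} + 111 i} \approx 16.678 + 0.19717 i$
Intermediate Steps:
$R = 4$ ($R = 4 + 0 \cdot 5 \left(-4\right) = 4 + 0 \left(-4\right) = 4 + 0 = 4$)
$\left(R + \frac{1}{K{\left(\sqrt{-6 + m} \right)}}\right)^{2} = \left(4 + \frac{1}{11 - \sqrt{-6 - 4}}\right)^{2} = \left(4 + \frac{1}{11 - \sqrt{-10}}\right)^{2} = \left(4 + \frac{1}{11 - i \sqrt{10}}\right)^{2}$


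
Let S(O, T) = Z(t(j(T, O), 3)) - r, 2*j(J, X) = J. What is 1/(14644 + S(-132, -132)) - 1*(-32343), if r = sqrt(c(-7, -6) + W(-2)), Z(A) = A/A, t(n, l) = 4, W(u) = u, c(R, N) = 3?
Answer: 473630893/14644 ≈ 32343.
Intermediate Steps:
j(J, X) = J/2
Z(A) = 1
r = 1 (r = sqrt(3 - 2) = sqrt(1) = 1)
S(O, T) = 0 (S(O, T) = 1 - 1*1 = 1 - 1 = 0)
1/(14644 + S(-132, -132)) - 1*(-32343) = 1/(14644 + 0) - 1*(-32343) = 1/14644 + 32343 = 473630893/14644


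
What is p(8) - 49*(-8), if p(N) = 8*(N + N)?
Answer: 520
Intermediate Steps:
p(N) = 16*N (p(N) = 8*(2*N) = 16*N)
p(8) - 49*(-8) = 16*8 - 49*(-8) = 128 + 392 = 520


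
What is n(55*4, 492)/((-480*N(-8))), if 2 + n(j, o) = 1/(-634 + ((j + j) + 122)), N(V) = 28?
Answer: 29/193536 ≈ 0.00014984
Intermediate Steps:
n(j, o) = -2 + 1/(-512 + 2*j) (n(j, o) = -2 + 1/(-634 + ((j + j) + 122)) = -2 + 1/(-634 + (2*j + 122)) = -2 + 1/(-634 + (122 + 2*j)) = -2 + 1/(-512 + 2*j))
n(55*4, 492)/((-480*N(-8))) = ((1025 - 220*4)/(2*(-256 + 55*4)))/((-480*28)) = ((1025 - 4*220)/(2*(-256 + 220)))/(-13440) = ((½)*(1025 - 880)/(-36))*(-1/13440) = ((½)*(-1/36)*145)*(-1/13440) = -145/72*(-1/13440) = 29/193536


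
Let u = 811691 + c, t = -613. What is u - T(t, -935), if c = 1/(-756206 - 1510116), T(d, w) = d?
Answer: 1840942425887/2266322 ≈ 8.1230e+5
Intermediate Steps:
c = -1/2266322 (c = 1/(-2266322) = -1/2266322 ≈ -4.4124e-7)
u = 1839553170501/2266322 (u = 811691 - 1/2266322 = 1839553170501/2266322 ≈ 8.1169e+5)
u - T(t, -935) = 1839553170501/2266322 - 1*(-613) = 1839553170501/2266322 + 613 = 1840942425887/2266322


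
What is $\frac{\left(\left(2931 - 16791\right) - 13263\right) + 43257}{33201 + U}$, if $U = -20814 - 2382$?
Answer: $\frac{5378}{3335} \approx 1.6126$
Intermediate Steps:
$U = -23196$ ($U = -20814 - 2382 = -23196$)
$\frac{\left(\left(2931 - 16791\right) - 13263\right) + 43257}{33201 + U} = \frac{\left(\left(2931 - 16791\right) - 13263\right) + 43257}{33201 - 23196} = \frac{\left(-13860 - 13263\right) + 43257}{10005} = \left(-27123 + 43257\right) \frac{1}{10005} = 16134 \cdot \frac{1}{10005} = \frac{5378}{3335}$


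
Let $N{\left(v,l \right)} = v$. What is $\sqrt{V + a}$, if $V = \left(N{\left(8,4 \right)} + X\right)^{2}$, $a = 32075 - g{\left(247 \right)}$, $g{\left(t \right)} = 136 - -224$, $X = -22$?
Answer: $\sqrt{31911} \approx 178.64$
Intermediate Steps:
$g{\left(t \right)} = 360$ ($g{\left(t \right)} = 136 + 224 = 360$)
$a = 31715$ ($a = 32075 - 360 = 31715$)
$V = 196$ ($V = \left(8 - 22\right)^{2} = \left(-14\right)^{2} = 196$)
$\sqrt{V + a} = \sqrt{196 + 31715} = \sqrt{31911}$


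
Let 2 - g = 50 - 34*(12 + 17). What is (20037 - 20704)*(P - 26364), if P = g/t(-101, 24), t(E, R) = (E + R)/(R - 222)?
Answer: 15975984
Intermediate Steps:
g = 938 (g = 2 - (50 - 34*(12 + 17)) = 2 - (50 - 34*29) = 2 - (50 - 986) = 2 - 1*(-936) = 2 + 936 = 938)
t(E, R) = (E + R)/(-222 + R)
P = 2412 (P = 938/(((-101 + 24)/(-222 + 24))) = 938/((-77/(-198))) = 938/((-1/198*(-77))) = 938/(7/18) = 938*(18/7) = 2412)
(20037 - 20704)*(P - 26364) = (20037 - 20704)*(2412 - 26364) = -667*(-23952) = 15975984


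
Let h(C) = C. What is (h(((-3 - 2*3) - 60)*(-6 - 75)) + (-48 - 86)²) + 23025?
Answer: 46570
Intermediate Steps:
(h(((-3 - 2*3) - 60)*(-6 - 75)) + (-48 - 86)²) + 23025 = (((-3 - 2*3) - 60)*(-6 - 75) + (-48 - 86)²) + 23025 = (((-3 - 6) - 60)*(-81) + (-134)²) + 23025 = ((-9 - 60)*(-81) + 17956) + 23025 = (-69*(-81) + 17956) + 23025 = (5589 + 17956) + 23025 = 23545 + 23025 = 46570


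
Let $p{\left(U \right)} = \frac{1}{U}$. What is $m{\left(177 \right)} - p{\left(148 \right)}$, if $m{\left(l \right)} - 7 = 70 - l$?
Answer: $- \frac{14801}{148} \approx -100.01$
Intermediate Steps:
$m{\left(l \right)} = 77 - l$ ($m{\left(l \right)} = 7 - \left(-70 + l\right) = 77 - l$)
$m{\left(177 \right)} - p{\left(148 \right)} = \left(77 - 177\right) - \frac{1}{148} = -100 - \frac{1}{148} = - \frac{14801}{148}$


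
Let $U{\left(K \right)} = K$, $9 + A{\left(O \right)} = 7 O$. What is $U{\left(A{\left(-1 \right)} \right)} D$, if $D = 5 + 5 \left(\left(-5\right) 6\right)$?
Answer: $2320$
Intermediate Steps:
$A{\left(O \right)} = -9 + 7 O$
$D = -145$ ($D = 5 + 5 \left(-30\right) = 5 - 150 = -145$)
$U{\left(A{\left(-1 \right)} \right)} D = \left(-9 + 7 \left(-1\right)\right) \left(-145\right) = \left(-9 - 7\right) \left(-145\right) = \left(-16\right) \left(-145\right) = 2320$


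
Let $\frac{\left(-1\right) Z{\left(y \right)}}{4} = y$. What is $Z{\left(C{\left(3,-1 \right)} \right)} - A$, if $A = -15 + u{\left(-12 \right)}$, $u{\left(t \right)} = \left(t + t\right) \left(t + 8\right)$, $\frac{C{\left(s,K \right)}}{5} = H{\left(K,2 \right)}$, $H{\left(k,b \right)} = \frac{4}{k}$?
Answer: $-1$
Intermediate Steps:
$C{\left(s,K \right)} = \frac{20}{K}$ ($C{\left(s,K \right)} = 5 \frac{4}{K} = \frac{20}{K}$)
$Z{\left(y \right)} = - 4 y$
$u{\left(t \right)} = 2 t \left(8 + t\right)$
$A = 81$ ($A = -15 + 2 \left(-12\right) \left(8 - 12\right) = -15 + 2 \left(-12\right) \left(-4\right) = -15 + 96 = 81$)
$Z{\left(C{\left(3,-1 \right)} \right)} - A = - 4 \frac{20}{-1} - 81 = - 4 \cdot 20 \left(-1\right) - 81 = \left(-4\right) \left(-20\right) - 81 = 80 - 81 = -1$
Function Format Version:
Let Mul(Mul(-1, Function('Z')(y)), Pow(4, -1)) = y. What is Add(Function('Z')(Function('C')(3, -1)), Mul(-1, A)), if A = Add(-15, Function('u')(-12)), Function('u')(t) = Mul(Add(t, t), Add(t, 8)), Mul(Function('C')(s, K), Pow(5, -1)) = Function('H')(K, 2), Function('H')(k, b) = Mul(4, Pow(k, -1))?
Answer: -1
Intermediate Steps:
Function('C')(s, K) = Mul(20, Pow(K, -1)) (Function('C')(s, K) = Mul(5, Mul(4, Pow(K, -1))) = Mul(20, Pow(K, -1)))
Function('Z')(y) = Mul(-4, y)
Function('u')(t) = Mul(2, t, Add(8, t)) (Function('u')(t) = Mul(Mul(2, t), Add(8, t)) = Mul(2, t, Add(8, t)))
A = 81 (A = Add(-15, Mul(2, -12, Add(8, -12))) = Add(-15, Mul(2, -12, -4)) = Add(-15, 96) = 81)
Add(Function('Z')(Function('C')(3, -1)), Mul(-1, A)) = Add(Mul(-4, Mul(20, Pow(-1, -1))), Mul(-1, 81)) = Add(Mul(-4, Mul(20, -1)), -81) = Add(Mul(-4, -20), -81) = Add(80, -81) = -1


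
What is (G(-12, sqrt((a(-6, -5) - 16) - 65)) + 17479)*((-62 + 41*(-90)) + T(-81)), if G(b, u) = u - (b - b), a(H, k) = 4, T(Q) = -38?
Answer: -66245410 - 3790*I*sqrt(77) ≈ -6.6245e+7 - 33257.0*I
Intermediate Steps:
G(b, u) = u (G(b, u) = u - 1*0 = u + 0 = u)
(G(-12, sqrt((a(-6, -5) - 16) - 65)) + 17479)*((-62 + 41*(-90)) + T(-81)) = (sqrt((4 - 16) - 65) + 17479)*((-62 + 41*(-90)) - 38) = (sqrt(-12 - 65) + 17479)*((-62 - 3690) - 38) = (sqrt(-77) + 17479)*(-3752 - 38) = (I*sqrt(77) + 17479)*(-3790) = (17479 + I*sqrt(77))*(-3790) = -66245410 - 3790*I*sqrt(77)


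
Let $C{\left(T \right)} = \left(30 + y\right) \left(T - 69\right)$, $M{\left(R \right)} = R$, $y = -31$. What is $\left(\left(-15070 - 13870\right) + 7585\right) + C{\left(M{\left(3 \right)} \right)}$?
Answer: $-21289$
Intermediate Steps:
$C{\left(T \right)} = 69 - T$ ($C{\left(T \right)} = \left(30 - 31\right) \left(T - 69\right) = - (-69 + T) = 69 - T$)
$\left(\left(-15070 - 13870\right) + 7585\right) + C{\left(M{\left(3 \right)} \right)} = \left(\left(-15070 - 13870\right) + 7585\right) + \left(69 - 3\right) = \left(-28940 + 7585\right) + \left(69 - 3\right) = -21355 + 66 = -21289$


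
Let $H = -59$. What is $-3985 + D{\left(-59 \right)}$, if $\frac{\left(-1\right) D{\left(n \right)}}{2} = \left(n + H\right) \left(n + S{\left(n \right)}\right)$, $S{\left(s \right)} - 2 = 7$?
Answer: $-15785$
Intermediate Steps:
$S{\left(s \right)} = 9$ ($S{\left(s \right)} = 2 + 7 = 9$)
$D{\left(n \right)} = - 2 \left(-59 + n\right) \left(9 + n\right)$ ($D{\left(n \right)} = - 2 \left(n - 59\right) \left(n + 9\right) = - 2 \left(-59 + n\right) \left(9 + n\right)$)
$-3985 + D{\left(-59 \right)} = -3985 + \left(1062 - 2 \left(-59\right)^{2} + 100 \left(-59\right)\right) = -3985 - 11800 = -15785$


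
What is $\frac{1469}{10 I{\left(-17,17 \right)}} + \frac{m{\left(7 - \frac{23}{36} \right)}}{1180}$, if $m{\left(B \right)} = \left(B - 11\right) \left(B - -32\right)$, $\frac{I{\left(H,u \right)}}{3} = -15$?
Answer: $- \frac{26114383}{7646400} \approx -3.4153$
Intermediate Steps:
$I{\left(H,u \right)} = -45$ ($I{\left(H,u \right)} = 3 \left(-15\right) = -45$)
$m{\left(B \right)} = \left(-11 + B\right) \left(32 + B\right)$ ($m{\left(B \right)} = \left(-11 + B\right) \left(B + 32\right) = \left(-11 + B\right) \left(32 + B\right)$)
$\frac{1469}{10 I{\left(-17,17 \right)}} + \frac{m{\left(7 - \frac{23}{36} \right)}}{1180} = \frac{1469}{10 \left(-45\right)} + \frac{-352 + \left(7 - \frac{23}{36}\right)^{2} + 21 \left(7 - \frac{23}{36}\right)}{1180} = \frac{1469}{-450} + \left(-352 + \left(7 - 23 \cdot \frac{1}{36}\right)^{2} + 21 \left(7 - 23 \cdot \frac{1}{36}\right)\right) \frac{1}{1180} = 1469 \left(- \frac{1}{450}\right) + \left(-352 + \left(7 - \frac{23}{36}\right)^{2} + 21 \left(7 - \frac{23}{36}\right)\right) \frac{1}{1180} = - \frac{1469}{450} + \left(-352 + \left(7 - \frac{23}{36}\right)^{2} + 21 \left(7 - \frac{23}{36}\right)\right) \frac{1}{1180} = - \frac{1469}{450} + \left(-352 + \left(\frac{229}{36}\right)^{2} + 21 \cdot \frac{229}{36}\right) \frac{1}{1180} = - \frac{1469}{450} + \left(-352 + \frac{52441}{1296} + \frac{1603}{12}\right) \frac{1}{1180} = - \frac{1469}{450} - \frac{230627}{1529280} = - \frac{26114383}{7646400}$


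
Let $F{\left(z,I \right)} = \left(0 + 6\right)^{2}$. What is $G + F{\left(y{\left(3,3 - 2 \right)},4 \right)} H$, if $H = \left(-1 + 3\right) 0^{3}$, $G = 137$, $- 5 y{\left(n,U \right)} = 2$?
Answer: $137$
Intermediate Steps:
$y{\left(n,U \right)} = - \frac{2}{5}$ ($y{\left(n,U \right)} = \left(- \frac{1}{5}\right) 2 = - \frac{2}{5}$)
$H = 0$ ($H = 2 \cdot 0 = 0$)
$F{\left(z,I \right)} = 36$ ($F{\left(z,I \right)} = 6^{2} = 36$)
$G + F{\left(y{\left(3,3 - 2 \right)},4 \right)} H = 137 + 36 \cdot 0 = 137 + 0 = 137$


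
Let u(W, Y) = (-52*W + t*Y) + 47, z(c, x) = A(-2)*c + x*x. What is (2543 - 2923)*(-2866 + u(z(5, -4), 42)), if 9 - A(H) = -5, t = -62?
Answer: 3760100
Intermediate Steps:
A(H) = 14 (A(H) = 9 - 1*(-5) = 9 + 5 = 14)
z(c, x) = x² + 14*c (z(c, x) = 14*c + x*x = 14*c + x² = x² + 14*c)
u(W, Y) = 47 - 62*Y - 52*W (u(W, Y) = (-52*W - 62*Y) + 47 = (-62*Y - 52*W) + 47 = 47 - 62*Y - 52*W)
(2543 - 2923)*(-2866 + u(z(5, -4), 42)) = (2543 - 2923)*(-2866 + (47 - 62*42 - 52*((-4)² + 14*5))) = -380*(-2866 + (47 - 2604 - 52*(16 + 70))) = -380*(-2866 + (47 - 2604 - 52*86)) = -380*(-2866 + (47 - 2604 - 4472)) = -380*(-2866 - 7029) = -380*(-9895) = 3760100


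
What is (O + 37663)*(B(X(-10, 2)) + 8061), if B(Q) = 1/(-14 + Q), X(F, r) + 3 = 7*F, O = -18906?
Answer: 13154396642/87 ≈ 1.5120e+8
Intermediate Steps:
X(F, r) = -3 + 7*F
(O + 37663)*(B(X(-10, 2)) + 8061) = (-18906 + 37663)*(1/(-14 + (-3 + 7*(-10))) + 8061) = 18757*(1/(-14 + (-3 - 70)) + 8061) = 18757*(1/(-14 - 73) + 8061) = 18757*(1/(-87) + 8061) = 18757*(-1/87 + 8061) = 18757*(701306/87) = 13154396642/87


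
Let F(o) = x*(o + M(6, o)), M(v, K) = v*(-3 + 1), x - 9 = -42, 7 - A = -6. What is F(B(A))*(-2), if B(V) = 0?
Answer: -792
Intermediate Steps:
A = 13 (A = 7 - 1*(-6) = 7 + 6 = 13)
x = -33 (x = 9 - 42 = -33)
M(v, K) = -2*v (M(v, K) = v*(-2) = -2*v)
F(o) = 396 - 33*o (F(o) = -33*(o - 2*6) = -33*(o - 12) = -33*(-12 + o) = 396 - 33*o)
F(B(A))*(-2) = (396 - 33*0)*(-2) = (396 + 0)*(-2) = 396*(-2) = -792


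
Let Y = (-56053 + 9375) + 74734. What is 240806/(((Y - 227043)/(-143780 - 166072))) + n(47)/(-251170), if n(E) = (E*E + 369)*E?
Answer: 164393243033107/438417235 ≈ 3.7497e+5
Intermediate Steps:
Y = 28056 (Y = -46678 + 74734 = 28056)
n(E) = E*(369 + E²) (n(E) = (E² + 369)*E = (369 + E²)*E = E*(369 + E²))
240806/(((Y - 227043)/(-143780 - 166072))) + n(47)/(-251170) = 240806/(((28056 - 227043)/(-143780 - 166072))) + (47*(369 + 47²))/(-251170) = 240806/((-198987/(-309852))) + (47*(369 + 2209))*(-1/251170) = 240806/((-198987*(-1/309852))) + (47*2578)*(-1/251170) = 240806/(3491/5436) + 121166*(-1/251170) = 240806*(5436/3491) - 60583/125585 = 1309021416/3491 - 60583/125585 = 164393243033107/438417235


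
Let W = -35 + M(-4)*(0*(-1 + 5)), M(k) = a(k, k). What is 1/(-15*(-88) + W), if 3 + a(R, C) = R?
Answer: 1/1285 ≈ 0.00077821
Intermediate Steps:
a(R, C) = -3 + R
M(k) = -3 + k
W = -35 (W = -35 + (-3 - 4)*(0*(-1 + 5)) = -35 - 0*4 = -35 - 7*0 = -35 + 0 = -35)
1/(-15*(-88) + W) = 1/(-15*(-88) - 35) = 1/(1320 - 35) = 1/1285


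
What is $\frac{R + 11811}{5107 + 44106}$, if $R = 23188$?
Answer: $\frac{34999}{49213} \approx 0.71117$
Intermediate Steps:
$\frac{R + 11811}{5107 + 44106} = \frac{23188 + 11811}{5107 + 44106} = \frac{34999}{49213}$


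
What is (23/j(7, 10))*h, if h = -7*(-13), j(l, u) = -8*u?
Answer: -2093/80 ≈ -26.163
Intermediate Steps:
h = 91
(23/j(7, 10))*h = (23/((-8*10)))*91 = (23/(-80))*91 = (23*(-1/80))*91 = -23/80*91 = -2093/80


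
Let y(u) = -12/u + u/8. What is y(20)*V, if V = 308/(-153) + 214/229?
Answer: -71801/35037 ≈ -2.0493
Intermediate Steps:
y(u) = -12/u + u/8 (y(u) = -12/u + u*(1/8) = -12/u + u/8)
V = -37790/35037 (V = 308*(-1/153) + 214*(1/229) = -308/153 + 214/229 = -37790/35037 ≈ -1.0786)
y(20)*V = (-12/20 + (1/8)*20)*(-37790/35037) = (-12*1/20 + 5/2)*(-37790/35037) = (-3/5 + 5/2)*(-37790/35037) = (19/10)*(-37790/35037) = -71801/35037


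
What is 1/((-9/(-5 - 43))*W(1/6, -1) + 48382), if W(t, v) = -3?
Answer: 16/774103 ≈ 2.0669e-5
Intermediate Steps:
1/((-9/(-5 - 43))*W(1/6, -1) + 48382) = 1/(-9/(-5 - 43)*(-3) + 48382) = 1/(-9/(-48)*(-3) + 48382) = 1/(-9*(-1/48)*(-3) + 48382) = 1/((3/16)*(-3) + 48382) = 1/(-9/16 + 48382) = 1/(774103/16) = 16/774103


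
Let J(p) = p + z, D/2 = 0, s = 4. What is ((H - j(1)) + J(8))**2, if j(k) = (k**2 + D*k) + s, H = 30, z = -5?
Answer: 784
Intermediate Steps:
D = 0 (D = 2*0 = 0)
j(k) = 4 + k**2 (j(k) = (k**2 + 0*k) + 4 = (k**2 + 0) + 4 = k**2 + 4 = 4 + k**2)
J(p) = -5 + p (J(p) = p - 5 = -5 + p)
((H - j(1)) + J(8))**2 = ((30 - (4 + 1**2)) + (-5 + 8))**2 = ((30 - (4 + 1)) + 3)**2 = ((30 - 1*5) + 3)**2 = ((30 - 5) + 3)**2 = (25 + 3)**2 = 28**2 = 784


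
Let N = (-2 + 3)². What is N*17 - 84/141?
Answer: 771/47 ≈ 16.404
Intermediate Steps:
N = 1 (N = 1² = 1)
N*17 - 84/141 = 1*17 - 84/141 = 17 - 84*1/141 = 17 - 28/47 = 771/47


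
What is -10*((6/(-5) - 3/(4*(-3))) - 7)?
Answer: 159/2 ≈ 79.500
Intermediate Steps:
-10*((6/(-5) - 3/(4*(-3))) - 7) = -10*((6*(-⅕) - 3/(-12)) - 7) = -10*((-6/5 - 3*(-1/12)) - 7) = -10*((-6/5 + ¼) - 7) = -10*(-19/20 - 7) = -10*(-159/20) = 159/2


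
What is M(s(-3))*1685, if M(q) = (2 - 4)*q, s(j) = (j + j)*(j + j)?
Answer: -121320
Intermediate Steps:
s(j) = 4*j² (s(j) = (2*j)*(2*j) = 4*j²)
M(q) = -2*q
M(s(-3))*1685 = -8*(-3)²*1685 = -8*9*1685 = -2*36*1685 = -72*1685 = -121320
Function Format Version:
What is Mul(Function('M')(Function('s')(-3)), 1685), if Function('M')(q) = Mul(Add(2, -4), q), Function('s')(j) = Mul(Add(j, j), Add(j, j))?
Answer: -121320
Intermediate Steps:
Function('s')(j) = Mul(4, Pow(j, 2)) (Function('s')(j) = Mul(Mul(2, j), Mul(2, j)) = Mul(4, Pow(j, 2)))
Function('M')(q) = Mul(-2, q)
Mul(Function('M')(Function('s')(-3)), 1685) = Mul(Mul(-2, Mul(4, Pow(-3, 2))), 1685) = Mul(Mul(-2, Mul(4, 9)), 1685) = Mul(Mul(-2, 36), 1685) = Mul(-72, 1685) = -121320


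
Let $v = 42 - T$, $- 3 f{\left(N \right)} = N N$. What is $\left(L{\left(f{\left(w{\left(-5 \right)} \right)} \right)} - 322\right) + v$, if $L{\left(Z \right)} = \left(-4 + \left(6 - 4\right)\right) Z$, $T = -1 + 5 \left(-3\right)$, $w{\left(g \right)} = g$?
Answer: $- \frac{742}{3} \approx -247.33$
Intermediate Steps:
$f{\left(N \right)} = - \frac{N^{2}}{3}$ ($f{\left(N \right)} = - \frac{N N}{3} = - \frac{N^{2}}{3}$)
$T = -16$ ($T = -1 - 15 = -16$)
$L{\left(Z \right)} = - 2 Z$ ($L{\left(Z \right)} = \left(-4 + 2\right) Z = - 2 Z$)
$v = 58$ ($v = 42 - -16 = 42 + 16 = 58$)
$\left(L{\left(f{\left(w{\left(-5 \right)} \right)} \right)} - 322\right) + v = \left(- 2 \left(- \frac{\left(-5\right)^{2}}{3}\right) - 322\right) + 58 = \left(- 2 \left(\left(- \frac{1}{3}\right) 25\right) - 322\right) + 58 = \left(\left(-2\right) \left(- \frac{25}{3}\right) - 322\right) + 58 = \left(\frac{50}{3} - 322\right) + 58 = - \frac{916}{3} + 58 = - \frac{742}{3}$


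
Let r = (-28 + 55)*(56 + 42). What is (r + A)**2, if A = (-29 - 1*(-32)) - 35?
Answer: 6832996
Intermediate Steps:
A = -32 (A = (-29 + 32) - 35 = 3 - 35 = -32)
r = 2646 (r = 27*98 = 2646)
(r + A)**2 = (2646 - 32)**2 = 2614**2 = 6832996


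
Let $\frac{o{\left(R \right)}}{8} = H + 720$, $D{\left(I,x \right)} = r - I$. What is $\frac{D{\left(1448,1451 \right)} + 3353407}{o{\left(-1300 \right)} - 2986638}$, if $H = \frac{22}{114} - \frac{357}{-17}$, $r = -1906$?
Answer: $- \frac{190953021}{169900382} \approx -1.1239$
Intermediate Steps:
$H = \frac{1208}{57}$ ($H = 22 \cdot \frac{1}{114} - -21 = \frac{11}{57} + 21 = \frac{1208}{57} \approx 21.193$)
$D{\left(I,x \right)} = -1906 - I$
$o{\left(R \right)} = \frac{337984}{57}$ ($o{\left(R \right)} = 8 \left(\frac{1208}{57} + 720\right) = 8 \cdot \frac{42248}{57} = \frac{337984}{57}$)
$\frac{D{\left(1448,1451 \right)} + 3353407}{o{\left(-1300 \right)} - 2986638} = \frac{\left(-1906 - 1448\right) + 3353407}{\frac{337984}{57} - 2986638} = \frac{\left(-1906 - 1448\right) + 3353407}{- \frac{169900382}{57}} = \left(-3354 + 3353407\right) \left(- \frac{57}{169900382}\right) = 3350053 \left(- \frac{57}{169900382}\right) = - \frac{190953021}{169900382}$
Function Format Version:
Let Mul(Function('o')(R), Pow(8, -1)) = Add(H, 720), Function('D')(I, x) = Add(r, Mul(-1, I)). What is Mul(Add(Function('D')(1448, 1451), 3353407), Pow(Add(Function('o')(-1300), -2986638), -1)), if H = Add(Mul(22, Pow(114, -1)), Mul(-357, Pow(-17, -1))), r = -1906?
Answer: Rational(-190953021, 169900382) ≈ -1.1239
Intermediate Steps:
H = Rational(1208, 57) (H = Add(Mul(22, Rational(1, 114)), Mul(-357, Rational(-1, 17))) = Add(Rational(11, 57), 21) = Rational(1208, 57) ≈ 21.193)
Function('D')(I, x) = Add(-1906, Mul(-1, I))
Function('o')(R) = Rational(337984, 57) (Function('o')(R) = Mul(8, Add(Rational(1208, 57), 720)) = Mul(8, Rational(42248, 57)) = Rational(337984, 57))
Mul(Add(Function('D')(1448, 1451), 3353407), Pow(Add(Function('o')(-1300), -2986638), -1)) = Mul(Add(Add(-1906, Mul(-1, 1448)), 3353407), Pow(Add(Rational(337984, 57), -2986638), -1)) = Mul(Add(Add(-1906, -1448), 3353407), Pow(Rational(-169900382, 57), -1)) = Mul(Add(-3354, 3353407), Rational(-57, 169900382)) = Mul(3350053, Rational(-57, 169900382)) = Rational(-190953021, 169900382)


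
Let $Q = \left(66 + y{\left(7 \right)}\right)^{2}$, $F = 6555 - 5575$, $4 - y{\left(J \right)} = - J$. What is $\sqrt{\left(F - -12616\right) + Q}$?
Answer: $5 \sqrt{781} \approx 139.73$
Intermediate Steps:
$y{\left(J \right)} = 4 + J$ ($y{\left(J \right)} = 4 - - J = 4 + J$)
$F = 980$ ($F = 6555 - 5575 = 980$)
$Q = 5929$ ($Q = \left(66 + \left(4 + 7\right)\right)^{2} = \left(66 + 11\right)^{2} = 77^{2} = 5929$)
$\sqrt{\left(F - -12616\right) + Q} = \sqrt{\left(980 - -12616\right) + 5929} = \sqrt{\left(980 + 12616\right) + 5929} = \sqrt{13596 + 5929} = \sqrt{19525} = 5 \sqrt{781}$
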